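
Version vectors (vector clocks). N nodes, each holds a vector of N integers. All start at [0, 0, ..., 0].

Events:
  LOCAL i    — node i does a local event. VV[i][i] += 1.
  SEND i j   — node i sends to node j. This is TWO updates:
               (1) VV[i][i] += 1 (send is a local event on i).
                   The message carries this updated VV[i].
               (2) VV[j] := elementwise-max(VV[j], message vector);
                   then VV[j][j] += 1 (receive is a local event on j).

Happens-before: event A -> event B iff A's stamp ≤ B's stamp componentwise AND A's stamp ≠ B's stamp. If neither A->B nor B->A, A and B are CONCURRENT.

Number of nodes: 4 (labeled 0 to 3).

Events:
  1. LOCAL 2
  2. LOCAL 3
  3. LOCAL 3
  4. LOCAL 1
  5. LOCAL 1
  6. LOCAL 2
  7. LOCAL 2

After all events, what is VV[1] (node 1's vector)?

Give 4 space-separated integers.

Initial: VV[0]=[0, 0, 0, 0]
Initial: VV[1]=[0, 0, 0, 0]
Initial: VV[2]=[0, 0, 0, 0]
Initial: VV[3]=[0, 0, 0, 0]
Event 1: LOCAL 2: VV[2][2]++ -> VV[2]=[0, 0, 1, 0]
Event 2: LOCAL 3: VV[3][3]++ -> VV[3]=[0, 0, 0, 1]
Event 3: LOCAL 3: VV[3][3]++ -> VV[3]=[0, 0, 0, 2]
Event 4: LOCAL 1: VV[1][1]++ -> VV[1]=[0, 1, 0, 0]
Event 5: LOCAL 1: VV[1][1]++ -> VV[1]=[0, 2, 0, 0]
Event 6: LOCAL 2: VV[2][2]++ -> VV[2]=[0, 0, 2, 0]
Event 7: LOCAL 2: VV[2][2]++ -> VV[2]=[0, 0, 3, 0]
Final vectors: VV[0]=[0, 0, 0, 0]; VV[1]=[0, 2, 0, 0]; VV[2]=[0, 0, 3, 0]; VV[3]=[0, 0, 0, 2]

Answer: 0 2 0 0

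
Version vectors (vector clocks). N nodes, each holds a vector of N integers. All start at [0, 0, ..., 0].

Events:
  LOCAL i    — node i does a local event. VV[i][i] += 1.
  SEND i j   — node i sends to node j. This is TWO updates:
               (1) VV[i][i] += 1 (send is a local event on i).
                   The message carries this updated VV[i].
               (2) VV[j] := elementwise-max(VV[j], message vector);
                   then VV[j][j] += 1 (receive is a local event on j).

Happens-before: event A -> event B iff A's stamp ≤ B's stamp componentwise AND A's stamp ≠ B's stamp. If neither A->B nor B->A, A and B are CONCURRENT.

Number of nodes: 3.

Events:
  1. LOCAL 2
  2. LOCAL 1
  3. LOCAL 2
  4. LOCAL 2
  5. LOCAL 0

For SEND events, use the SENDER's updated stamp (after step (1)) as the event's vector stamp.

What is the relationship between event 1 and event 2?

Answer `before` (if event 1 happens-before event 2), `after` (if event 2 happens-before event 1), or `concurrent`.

Initial: VV[0]=[0, 0, 0]
Initial: VV[1]=[0, 0, 0]
Initial: VV[2]=[0, 0, 0]
Event 1: LOCAL 2: VV[2][2]++ -> VV[2]=[0, 0, 1]
Event 2: LOCAL 1: VV[1][1]++ -> VV[1]=[0, 1, 0]
Event 3: LOCAL 2: VV[2][2]++ -> VV[2]=[0, 0, 2]
Event 4: LOCAL 2: VV[2][2]++ -> VV[2]=[0, 0, 3]
Event 5: LOCAL 0: VV[0][0]++ -> VV[0]=[1, 0, 0]
Event 1 stamp: [0, 0, 1]
Event 2 stamp: [0, 1, 0]
[0, 0, 1] <= [0, 1, 0]? False
[0, 1, 0] <= [0, 0, 1]? False
Relation: concurrent

Answer: concurrent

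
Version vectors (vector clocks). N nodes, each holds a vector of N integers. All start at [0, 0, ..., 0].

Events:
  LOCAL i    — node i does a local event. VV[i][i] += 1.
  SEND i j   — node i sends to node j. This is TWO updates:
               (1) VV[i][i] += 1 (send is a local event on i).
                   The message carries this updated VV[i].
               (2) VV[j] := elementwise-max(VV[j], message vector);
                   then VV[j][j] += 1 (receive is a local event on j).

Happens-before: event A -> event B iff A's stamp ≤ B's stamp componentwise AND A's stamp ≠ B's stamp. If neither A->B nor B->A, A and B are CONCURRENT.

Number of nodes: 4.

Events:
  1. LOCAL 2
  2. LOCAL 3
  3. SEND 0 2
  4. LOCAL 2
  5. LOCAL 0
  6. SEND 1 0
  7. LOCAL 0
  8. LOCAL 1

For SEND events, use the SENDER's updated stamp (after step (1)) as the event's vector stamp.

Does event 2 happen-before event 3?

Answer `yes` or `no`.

Initial: VV[0]=[0, 0, 0, 0]
Initial: VV[1]=[0, 0, 0, 0]
Initial: VV[2]=[0, 0, 0, 0]
Initial: VV[3]=[0, 0, 0, 0]
Event 1: LOCAL 2: VV[2][2]++ -> VV[2]=[0, 0, 1, 0]
Event 2: LOCAL 3: VV[3][3]++ -> VV[3]=[0, 0, 0, 1]
Event 3: SEND 0->2: VV[0][0]++ -> VV[0]=[1, 0, 0, 0], msg_vec=[1, 0, 0, 0]; VV[2]=max(VV[2],msg_vec) then VV[2][2]++ -> VV[2]=[1, 0, 2, 0]
Event 4: LOCAL 2: VV[2][2]++ -> VV[2]=[1, 0, 3, 0]
Event 5: LOCAL 0: VV[0][0]++ -> VV[0]=[2, 0, 0, 0]
Event 6: SEND 1->0: VV[1][1]++ -> VV[1]=[0, 1, 0, 0], msg_vec=[0, 1, 0, 0]; VV[0]=max(VV[0],msg_vec) then VV[0][0]++ -> VV[0]=[3, 1, 0, 0]
Event 7: LOCAL 0: VV[0][0]++ -> VV[0]=[4, 1, 0, 0]
Event 8: LOCAL 1: VV[1][1]++ -> VV[1]=[0, 2, 0, 0]
Event 2 stamp: [0, 0, 0, 1]
Event 3 stamp: [1, 0, 0, 0]
[0, 0, 0, 1] <= [1, 0, 0, 0]? False. Equal? False. Happens-before: False

Answer: no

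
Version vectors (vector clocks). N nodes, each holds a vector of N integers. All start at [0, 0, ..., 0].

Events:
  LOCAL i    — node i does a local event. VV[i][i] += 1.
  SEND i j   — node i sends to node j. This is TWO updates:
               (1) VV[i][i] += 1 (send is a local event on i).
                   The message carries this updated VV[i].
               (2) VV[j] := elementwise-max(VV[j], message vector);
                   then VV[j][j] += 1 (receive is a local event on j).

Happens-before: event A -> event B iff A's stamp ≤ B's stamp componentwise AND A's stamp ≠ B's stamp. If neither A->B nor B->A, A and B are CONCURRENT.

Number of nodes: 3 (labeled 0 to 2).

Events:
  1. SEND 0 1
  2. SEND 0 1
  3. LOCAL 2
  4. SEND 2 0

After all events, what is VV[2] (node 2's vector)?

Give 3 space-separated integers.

Answer: 0 0 2

Derivation:
Initial: VV[0]=[0, 0, 0]
Initial: VV[1]=[0, 0, 0]
Initial: VV[2]=[0, 0, 0]
Event 1: SEND 0->1: VV[0][0]++ -> VV[0]=[1, 0, 0], msg_vec=[1, 0, 0]; VV[1]=max(VV[1],msg_vec) then VV[1][1]++ -> VV[1]=[1, 1, 0]
Event 2: SEND 0->1: VV[0][0]++ -> VV[0]=[2, 0, 0], msg_vec=[2, 0, 0]; VV[1]=max(VV[1],msg_vec) then VV[1][1]++ -> VV[1]=[2, 2, 0]
Event 3: LOCAL 2: VV[2][2]++ -> VV[2]=[0, 0, 1]
Event 4: SEND 2->0: VV[2][2]++ -> VV[2]=[0, 0, 2], msg_vec=[0, 0, 2]; VV[0]=max(VV[0],msg_vec) then VV[0][0]++ -> VV[0]=[3, 0, 2]
Final vectors: VV[0]=[3, 0, 2]; VV[1]=[2, 2, 0]; VV[2]=[0, 0, 2]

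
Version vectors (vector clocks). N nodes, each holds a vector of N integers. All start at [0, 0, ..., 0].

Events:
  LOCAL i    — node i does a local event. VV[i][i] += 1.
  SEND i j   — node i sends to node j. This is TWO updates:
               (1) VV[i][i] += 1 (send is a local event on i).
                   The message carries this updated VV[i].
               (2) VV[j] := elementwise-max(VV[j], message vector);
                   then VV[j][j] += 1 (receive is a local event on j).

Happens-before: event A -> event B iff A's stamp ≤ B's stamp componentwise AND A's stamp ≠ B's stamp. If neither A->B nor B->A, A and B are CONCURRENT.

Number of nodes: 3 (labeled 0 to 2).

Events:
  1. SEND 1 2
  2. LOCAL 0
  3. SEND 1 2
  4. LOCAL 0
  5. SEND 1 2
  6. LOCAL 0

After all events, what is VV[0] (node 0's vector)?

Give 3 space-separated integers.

Initial: VV[0]=[0, 0, 0]
Initial: VV[1]=[0, 0, 0]
Initial: VV[2]=[0, 0, 0]
Event 1: SEND 1->2: VV[1][1]++ -> VV[1]=[0, 1, 0], msg_vec=[0, 1, 0]; VV[2]=max(VV[2],msg_vec) then VV[2][2]++ -> VV[2]=[0, 1, 1]
Event 2: LOCAL 0: VV[0][0]++ -> VV[0]=[1, 0, 0]
Event 3: SEND 1->2: VV[1][1]++ -> VV[1]=[0, 2, 0], msg_vec=[0, 2, 0]; VV[2]=max(VV[2],msg_vec) then VV[2][2]++ -> VV[2]=[0, 2, 2]
Event 4: LOCAL 0: VV[0][0]++ -> VV[0]=[2, 0, 0]
Event 5: SEND 1->2: VV[1][1]++ -> VV[1]=[0, 3, 0], msg_vec=[0, 3, 0]; VV[2]=max(VV[2],msg_vec) then VV[2][2]++ -> VV[2]=[0, 3, 3]
Event 6: LOCAL 0: VV[0][0]++ -> VV[0]=[3, 0, 0]
Final vectors: VV[0]=[3, 0, 0]; VV[1]=[0, 3, 0]; VV[2]=[0, 3, 3]

Answer: 3 0 0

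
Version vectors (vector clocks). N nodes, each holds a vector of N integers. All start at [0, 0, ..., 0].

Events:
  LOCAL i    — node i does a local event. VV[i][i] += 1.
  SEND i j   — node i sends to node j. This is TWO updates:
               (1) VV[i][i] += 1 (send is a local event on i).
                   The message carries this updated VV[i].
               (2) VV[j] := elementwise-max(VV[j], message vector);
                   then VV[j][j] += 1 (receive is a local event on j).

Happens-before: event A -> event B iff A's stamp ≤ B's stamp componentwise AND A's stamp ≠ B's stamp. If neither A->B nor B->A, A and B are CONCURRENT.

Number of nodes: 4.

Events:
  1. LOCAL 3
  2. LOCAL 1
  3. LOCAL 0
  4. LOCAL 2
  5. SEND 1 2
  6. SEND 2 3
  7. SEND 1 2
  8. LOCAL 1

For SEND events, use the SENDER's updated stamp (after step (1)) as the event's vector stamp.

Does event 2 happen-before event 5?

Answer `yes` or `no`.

Initial: VV[0]=[0, 0, 0, 0]
Initial: VV[1]=[0, 0, 0, 0]
Initial: VV[2]=[0, 0, 0, 0]
Initial: VV[3]=[0, 0, 0, 0]
Event 1: LOCAL 3: VV[3][3]++ -> VV[3]=[0, 0, 0, 1]
Event 2: LOCAL 1: VV[1][1]++ -> VV[1]=[0, 1, 0, 0]
Event 3: LOCAL 0: VV[0][0]++ -> VV[0]=[1, 0, 0, 0]
Event 4: LOCAL 2: VV[2][2]++ -> VV[2]=[0, 0, 1, 0]
Event 5: SEND 1->2: VV[1][1]++ -> VV[1]=[0, 2, 0, 0], msg_vec=[0, 2, 0, 0]; VV[2]=max(VV[2],msg_vec) then VV[2][2]++ -> VV[2]=[0, 2, 2, 0]
Event 6: SEND 2->3: VV[2][2]++ -> VV[2]=[0, 2, 3, 0], msg_vec=[0, 2, 3, 0]; VV[3]=max(VV[3],msg_vec) then VV[3][3]++ -> VV[3]=[0, 2, 3, 2]
Event 7: SEND 1->2: VV[1][1]++ -> VV[1]=[0, 3, 0, 0], msg_vec=[0, 3, 0, 0]; VV[2]=max(VV[2],msg_vec) then VV[2][2]++ -> VV[2]=[0, 3, 4, 0]
Event 8: LOCAL 1: VV[1][1]++ -> VV[1]=[0, 4, 0, 0]
Event 2 stamp: [0, 1, 0, 0]
Event 5 stamp: [0, 2, 0, 0]
[0, 1, 0, 0] <= [0, 2, 0, 0]? True. Equal? False. Happens-before: True

Answer: yes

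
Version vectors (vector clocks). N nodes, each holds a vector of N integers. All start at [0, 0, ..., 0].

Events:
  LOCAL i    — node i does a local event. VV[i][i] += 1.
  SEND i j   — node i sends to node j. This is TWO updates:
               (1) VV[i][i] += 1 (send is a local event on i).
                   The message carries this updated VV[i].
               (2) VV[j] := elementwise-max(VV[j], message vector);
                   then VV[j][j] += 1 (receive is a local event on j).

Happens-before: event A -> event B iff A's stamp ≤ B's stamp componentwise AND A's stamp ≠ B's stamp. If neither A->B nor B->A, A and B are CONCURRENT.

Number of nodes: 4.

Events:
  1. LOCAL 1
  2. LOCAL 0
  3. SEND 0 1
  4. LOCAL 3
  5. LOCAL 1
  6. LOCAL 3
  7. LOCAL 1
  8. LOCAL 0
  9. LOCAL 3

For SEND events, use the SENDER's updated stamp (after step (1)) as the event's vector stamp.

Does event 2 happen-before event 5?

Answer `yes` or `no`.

Answer: yes

Derivation:
Initial: VV[0]=[0, 0, 0, 0]
Initial: VV[1]=[0, 0, 0, 0]
Initial: VV[2]=[0, 0, 0, 0]
Initial: VV[3]=[0, 0, 0, 0]
Event 1: LOCAL 1: VV[1][1]++ -> VV[1]=[0, 1, 0, 0]
Event 2: LOCAL 0: VV[0][0]++ -> VV[0]=[1, 0, 0, 0]
Event 3: SEND 0->1: VV[0][0]++ -> VV[0]=[2, 0, 0, 0], msg_vec=[2, 0, 0, 0]; VV[1]=max(VV[1],msg_vec) then VV[1][1]++ -> VV[1]=[2, 2, 0, 0]
Event 4: LOCAL 3: VV[3][3]++ -> VV[3]=[0, 0, 0, 1]
Event 5: LOCAL 1: VV[1][1]++ -> VV[1]=[2, 3, 0, 0]
Event 6: LOCAL 3: VV[3][3]++ -> VV[3]=[0, 0, 0, 2]
Event 7: LOCAL 1: VV[1][1]++ -> VV[1]=[2, 4, 0, 0]
Event 8: LOCAL 0: VV[0][0]++ -> VV[0]=[3, 0, 0, 0]
Event 9: LOCAL 3: VV[3][3]++ -> VV[3]=[0, 0, 0, 3]
Event 2 stamp: [1, 0, 0, 0]
Event 5 stamp: [2, 3, 0, 0]
[1, 0, 0, 0] <= [2, 3, 0, 0]? True. Equal? False. Happens-before: True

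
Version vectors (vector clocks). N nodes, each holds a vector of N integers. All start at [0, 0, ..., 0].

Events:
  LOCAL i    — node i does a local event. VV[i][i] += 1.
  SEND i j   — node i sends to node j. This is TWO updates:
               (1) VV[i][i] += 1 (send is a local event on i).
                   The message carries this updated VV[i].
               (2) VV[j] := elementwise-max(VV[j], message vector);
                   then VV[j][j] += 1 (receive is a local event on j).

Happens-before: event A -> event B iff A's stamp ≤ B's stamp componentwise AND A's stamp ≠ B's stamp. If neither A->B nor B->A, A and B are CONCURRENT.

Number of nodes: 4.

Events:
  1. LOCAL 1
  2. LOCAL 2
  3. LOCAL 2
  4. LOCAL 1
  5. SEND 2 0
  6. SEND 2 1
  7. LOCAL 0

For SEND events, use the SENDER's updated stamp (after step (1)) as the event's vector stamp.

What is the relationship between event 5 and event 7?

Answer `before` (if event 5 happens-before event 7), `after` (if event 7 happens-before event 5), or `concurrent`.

Initial: VV[0]=[0, 0, 0, 0]
Initial: VV[1]=[0, 0, 0, 0]
Initial: VV[2]=[0, 0, 0, 0]
Initial: VV[3]=[0, 0, 0, 0]
Event 1: LOCAL 1: VV[1][1]++ -> VV[1]=[0, 1, 0, 0]
Event 2: LOCAL 2: VV[2][2]++ -> VV[2]=[0, 0, 1, 0]
Event 3: LOCAL 2: VV[2][2]++ -> VV[2]=[0, 0, 2, 0]
Event 4: LOCAL 1: VV[1][1]++ -> VV[1]=[0, 2, 0, 0]
Event 5: SEND 2->0: VV[2][2]++ -> VV[2]=[0, 0, 3, 0], msg_vec=[0, 0, 3, 0]; VV[0]=max(VV[0],msg_vec) then VV[0][0]++ -> VV[0]=[1, 0, 3, 0]
Event 6: SEND 2->1: VV[2][2]++ -> VV[2]=[0, 0, 4, 0], msg_vec=[0, 0, 4, 0]; VV[1]=max(VV[1],msg_vec) then VV[1][1]++ -> VV[1]=[0, 3, 4, 0]
Event 7: LOCAL 0: VV[0][0]++ -> VV[0]=[2, 0, 3, 0]
Event 5 stamp: [0, 0, 3, 0]
Event 7 stamp: [2, 0, 3, 0]
[0, 0, 3, 0] <= [2, 0, 3, 0]? True
[2, 0, 3, 0] <= [0, 0, 3, 0]? False
Relation: before

Answer: before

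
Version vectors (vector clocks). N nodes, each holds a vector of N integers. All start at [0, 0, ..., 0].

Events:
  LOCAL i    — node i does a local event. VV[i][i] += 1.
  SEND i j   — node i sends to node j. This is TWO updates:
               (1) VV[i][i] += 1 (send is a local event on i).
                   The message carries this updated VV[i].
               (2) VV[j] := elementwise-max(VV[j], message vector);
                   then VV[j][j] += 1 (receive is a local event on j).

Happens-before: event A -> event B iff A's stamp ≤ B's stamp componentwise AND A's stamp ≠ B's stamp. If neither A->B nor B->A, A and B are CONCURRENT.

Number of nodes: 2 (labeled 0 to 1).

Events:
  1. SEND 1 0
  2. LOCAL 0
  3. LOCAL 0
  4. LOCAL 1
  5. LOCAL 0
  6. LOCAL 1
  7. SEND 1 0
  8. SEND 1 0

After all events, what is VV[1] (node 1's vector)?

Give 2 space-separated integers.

Answer: 0 5

Derivation:
Initial: VV[0]=[0, 0]
Initial: VV[1]=[0, 0]
Event 1: SEND 1->0: VV[1][1]++ -> VV[1]=[0, 1], msg_vec=[0, 1]; VV[0]=max(VV[0],msg_vec) then VV[0][0]++ -> VV[0]=[1, 1]
Event 2: LOCAL 0: VV[0][0]++ -> VV[0]=[2, 1]
Event 3: LOCAL 0: VV[0][0]++ -> VV[0]=[3, 1]
Event 4: LOCAL 1: VV[1][1]++ -> VV[1]=[0, 2]
Event 5: LOCAL 0: VV[0][0]++ -> VV[0]=[4, 1]
Event 6: LOCAL 1: VV[1][1]++ -> VV[1]=[0, 3]
Event 7: SEND 1->0: VV[1][1]++ -> VV[1]=[0, 4], msg_vec=[0, 4]; VV[0]=max(VV[0],msg_vec) then VV[0][0]++ -> VV[0]=[5, 4]
Event 8: SEND 1->0: VV[1][1]++ -> VV[1]=[0, 5], msg_vec=[0, 5]; VV[0]=max(VV[0],msg_vec) then VV[0][0]++ -> VV[0]=[6, 5]
Final vectors: VV[0]=[6, 5]; VV[1]=[0, 5]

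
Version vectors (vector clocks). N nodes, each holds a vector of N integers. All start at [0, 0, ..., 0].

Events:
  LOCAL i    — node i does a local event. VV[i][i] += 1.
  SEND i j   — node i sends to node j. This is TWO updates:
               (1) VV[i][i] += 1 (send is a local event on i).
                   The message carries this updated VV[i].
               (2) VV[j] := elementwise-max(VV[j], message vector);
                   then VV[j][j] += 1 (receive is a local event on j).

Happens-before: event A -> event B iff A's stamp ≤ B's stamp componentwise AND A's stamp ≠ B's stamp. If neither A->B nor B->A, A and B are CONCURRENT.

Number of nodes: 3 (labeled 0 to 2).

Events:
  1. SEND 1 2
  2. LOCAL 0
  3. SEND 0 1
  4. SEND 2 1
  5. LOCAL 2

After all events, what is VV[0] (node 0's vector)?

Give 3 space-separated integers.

Initial: VV[0]=[0, 0, 0]
Initial: VV[1]=[0, 0, 0]
Initial: VV[2]=[0, 0, 0]
Event 1: SEND 1->2: VV[1][1]++ -> VV[1]=[0, 1, 0], msg_vec=[0, 1, 0]; VV[2]=max(VV[2],msg_vec) then VV[2][2]++ -> VV[2]=[0, 1, 1]
Event 2: LOCAL 0: VV[0][0]++ -> VV[0]=[1, 0, 0]
Event 3: SEND 0->1: VV[0][0]++ -> VV[0]=[2, 0, 0], msg_vec=[2, 0, 0]; VV[1]=max(VV[1],msg_vec) then VV[1][1]++ -> VV[1]=[2, 2, 0]
Event 4: SEND 2->1: VV[2][2]++ -> VV[2]=[0, 1, 2], msg_vec=[0, 1, 2]; VV[1]=max(VV[1],msg_vec) then VV[1][1]++ -> VV[1]=[2, 3, 2]
Event 5: LOCAL 2: VV[2][2]++ -> VV[2]=[0, 1, 3]
Final vectors: VV[0]=[2, 0, 0]; VV[1]=[2, 3, 2]; VV[2]=[0, 1, 3]

Answer: 2 0 0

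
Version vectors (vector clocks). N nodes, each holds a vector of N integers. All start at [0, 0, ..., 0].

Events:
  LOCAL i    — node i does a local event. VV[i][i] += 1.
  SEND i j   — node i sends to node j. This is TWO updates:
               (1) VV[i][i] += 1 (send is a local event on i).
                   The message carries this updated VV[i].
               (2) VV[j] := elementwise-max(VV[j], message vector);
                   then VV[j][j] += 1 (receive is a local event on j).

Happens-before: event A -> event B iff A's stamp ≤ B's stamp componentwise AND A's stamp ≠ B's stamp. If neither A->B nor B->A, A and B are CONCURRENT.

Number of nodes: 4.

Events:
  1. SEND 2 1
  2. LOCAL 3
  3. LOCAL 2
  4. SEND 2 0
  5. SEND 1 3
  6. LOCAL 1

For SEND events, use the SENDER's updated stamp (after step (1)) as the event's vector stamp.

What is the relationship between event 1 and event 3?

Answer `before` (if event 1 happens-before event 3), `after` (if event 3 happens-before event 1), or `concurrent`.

Answer: before

Derivation:
Initial: VV[0]=[0, 0, 0, 0]
Initial: VV[1]=[0, 0, 0, 0]
Initial: VV[2]=[0, 0, 0, 0]
Initial: VV[3]=[0, 0, 0, 0]
Event 1: SEND 2->1: VV[2][2]++ -> VV[2]=[0, 0, 1, 0], msg_vec=[0, 0, 1, 0]; VV[1]=max(VV[1],msg_vec) then VV[1][1]++ -> VV[1]=[0, 1, 1, 0]
Event 2: LOCAL 3: VV[3][3]++ -> VV[3]=[0, 0, 0, 1]
Event 3: LOCAL 2: VV[2][2]++ -> VV[2]=[0, 0, 2, 0]
Event 4: SEND 2->0: VV[2][2]++ -> VV[2]=[0, 0, 3, 0], msg_vec=[0, 0, 3, 0]; VV[0]=max(VV[0],msg_vec) then VV[0][0]++ -> VV[0]=[1, 0, 3, 0]
Event 5: SEND 1->3: VV[1][1]++ -> VV[1]=[0, 2, 1, 0], msg_vec=[0, 2, 1, 0]; VV[3]=max(VV[3],msg_vec) then VV[3][3]++ -> VV[3]=[0, 2, 1, 2]
Event 6: LOCAL 1: VV[1][1]++ -> VV[1]=[0, 3, 1, 0]
Event 1 stamp: [0, 0, 1, 0]
Event 3 stamp: [0, 0, 2, 0]
[0, 0, 1, 0] <= [0, 0, 2, 0]? True
[0, 0, 2, 0] <= [0, 0, 1, 0]? False
Relation: before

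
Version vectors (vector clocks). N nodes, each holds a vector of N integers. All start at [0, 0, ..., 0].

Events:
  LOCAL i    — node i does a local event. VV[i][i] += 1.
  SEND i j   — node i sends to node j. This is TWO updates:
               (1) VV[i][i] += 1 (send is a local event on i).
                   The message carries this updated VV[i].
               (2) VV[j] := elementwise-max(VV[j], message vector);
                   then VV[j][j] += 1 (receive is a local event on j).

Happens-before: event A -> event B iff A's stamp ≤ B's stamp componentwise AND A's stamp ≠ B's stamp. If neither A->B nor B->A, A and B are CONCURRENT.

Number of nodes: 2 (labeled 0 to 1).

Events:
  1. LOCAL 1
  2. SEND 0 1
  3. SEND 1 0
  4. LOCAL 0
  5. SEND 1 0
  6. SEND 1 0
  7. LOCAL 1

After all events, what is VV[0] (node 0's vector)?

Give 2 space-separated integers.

Answer: 5 5

Derivation:
Initial: VV[0]=[0, 0]
Initial: VV[1]=[0, 0]
Event 1: LOCAL 1: VV[1][1]++ -> VV[1]=[0, 1]
Event 2: SEND 0->1: VV[0][0]++ -> VV[0]=[1, 0], msg_vec=[1, 0]; VV[1]=max(VV[1],msg_vec) then VV[1][1]++ -> VV[1]=[1, 2]
Event 3: SEND 1->0: VV[1][1]++ -> VV[1]=[1, 3], msg_vec=[1, 3]; VV[0]=max(VV[0],msg_vec) then VV[0][0]++ -> VV[0]=[2, 3]
Event 4: LOCAL 0: VV[0][0]++ -> VV[0]=[3, 3]
Event 5: SEND 1->0: VV[1][1]++ -> VV[1]=[1, 4], msg_vec=[1, 4]; VV[0]=max(VV[0],msg_vec) then VV[0][0]++ -> VV[0]=[4, 4]
Event 6: SEND 1->0: VV[1][1]++ -> VV[1]=[1, 5], msg_vec=[1, 5]; VV[0]=max(VV[0],msg_vec) then VV[0][0]++ -> VV[0]=[5, 5]
Event 7: LOCAL 1: VV[1][1]++ -> VV[1]=[1, 6]
Final vectors: VV[0]=[5, 5]; VV[1]=[1, 6]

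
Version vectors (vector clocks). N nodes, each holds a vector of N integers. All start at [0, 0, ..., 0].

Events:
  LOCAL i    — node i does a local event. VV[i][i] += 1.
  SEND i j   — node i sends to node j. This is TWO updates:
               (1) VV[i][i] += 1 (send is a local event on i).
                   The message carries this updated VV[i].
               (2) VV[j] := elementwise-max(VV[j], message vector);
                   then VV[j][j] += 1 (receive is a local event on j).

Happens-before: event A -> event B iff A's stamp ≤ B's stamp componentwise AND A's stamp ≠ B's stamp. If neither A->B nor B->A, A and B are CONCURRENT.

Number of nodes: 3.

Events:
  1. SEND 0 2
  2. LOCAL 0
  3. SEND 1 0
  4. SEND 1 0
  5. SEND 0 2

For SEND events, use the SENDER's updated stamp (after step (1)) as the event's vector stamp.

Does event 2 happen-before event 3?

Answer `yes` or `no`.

Answer: no

Derivation:
Initial: VV[0]=[0, 0, 0]
Initial: VV[1]=[0, 0, 0]
Initial: VV[2]=[0, 0, 0]
Event 1: SEND 0->2: VV[0][0]++ -> VV[0]=[1, 0, 0], msg_vec=[1, 0, 0]; VV[2]=max(VV[2],msg_vec) then VV[2][2]++ -> VV[2]=[1, 0, 1]
Event 2: LOCAL 0: VV[0][0]++ -> VV[0]=[2, 0, 0]
Event 3: SEND 1->0: VV[1][1]++ -> VV[1]=[0, 1, 0], msg_vec=[0, 1, 0]; VV[0]=max(VV[0],msg_vec) then VV[0][0]++ -> VV[0]=[3, 1, 0]
Event 4: SEND 1->0: VV[1][1]++ -> VV[1]=[0, 2, 0], msg_vec=[0, 2, 0]; VV[0]=max(VV[0],msg_vec) then VV[0][0]++ -> VV[0]=[4, 2, 0]
Event 5: SEND 0->2: VV[0][0]++ -> VV[0]=[5, 2, 0], msg_vec=[5, 2, 0]; VV[2]=max(VV[2],msg_vec) then VV[2][2]++ -> VV[2]=[5, 2, 2]
Event 2 stamp: [2, 0, 0]
Event 3 stamp: [0, 1, 0]
[2, 0, 0] <= [0, 1, 0]? False. Equal? False. Happens-before: False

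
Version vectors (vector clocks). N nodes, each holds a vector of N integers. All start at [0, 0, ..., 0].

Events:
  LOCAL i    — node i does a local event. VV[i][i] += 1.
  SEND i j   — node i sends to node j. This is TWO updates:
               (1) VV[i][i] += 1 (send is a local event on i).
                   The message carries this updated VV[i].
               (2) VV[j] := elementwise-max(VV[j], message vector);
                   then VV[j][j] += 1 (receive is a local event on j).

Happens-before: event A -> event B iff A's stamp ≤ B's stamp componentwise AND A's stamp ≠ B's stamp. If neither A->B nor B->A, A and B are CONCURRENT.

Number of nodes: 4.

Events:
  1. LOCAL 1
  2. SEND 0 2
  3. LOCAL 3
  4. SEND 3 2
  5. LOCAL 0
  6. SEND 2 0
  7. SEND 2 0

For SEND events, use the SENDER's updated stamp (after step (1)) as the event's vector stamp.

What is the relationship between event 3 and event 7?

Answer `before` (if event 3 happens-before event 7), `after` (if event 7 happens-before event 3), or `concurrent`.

Initial: VV[0]=[0, 0, 0, 0]
Initial: VV[1]=[0, 0, 0, 0]
Initial: VV[2]=[0, 0, 0, 0]
Initial: VV[3]=[0, 0, 0, 0]
Event 1: LOCAL 1: VV[1][1]++ -> VV[1]=[0, 1, 0, 0]
Event 2: SEND 0->2: VV[0][0]++ -> VV[0]=[1, 0, 0, 0], msg_vec=[1, 0, 0, 0]; VV[2]=max(VV[2],msg_vec) then VV[2][2]++ -> VV[2]=[1, 0, 1, 0]
Event 3: LOCAL 3: VV[3][3]++ -> VV[3]=[0, 0, 0, 1]
Event 4: SEND 3->2: VV[3][3]++ -> VV[3]=[0, 0, 0, 2], msg_vec=[0, 0, 0, 2]; VV[2]=max(VV[2],msg_vec) then VV[2][2]++ -> VV[2]=[1, 0, 2, 2]
Event 5: LOCAL 0: VV[0][0]++ -> VV[0]=[2, 0, 0, 0]
Event 6: SEND 2->0: VV[2][2]++ -> VV[2]=[1, 0, 3, 2], msg_vec=[1, 0, 3, 2]; VV[0]=max(VV[0],msg_vec) then VV[0][0]++ -> VV[0]=[3, 0, 3, 2]
Event 7: SEND 2->0: VV[2][2]++ -> VV[2]=[1, 0, 4, 2], msg_vec=[1, 0, 4, 2]; VV[0]=max(VV[0],msg_vec) then VV[0][0]++ -> VV[0]=[4, 0, 4, 2]
Event 3 stamp: [0, 0, 0, 1]
Event 7 stamp: [1, 0, 4, 2]
[0, 0, 0, 1] <= [1, 0, 4, 2]? True
[1, 0, 4, 2] <= [0, 0, 0, 1]? False
Relation: before

Answer: before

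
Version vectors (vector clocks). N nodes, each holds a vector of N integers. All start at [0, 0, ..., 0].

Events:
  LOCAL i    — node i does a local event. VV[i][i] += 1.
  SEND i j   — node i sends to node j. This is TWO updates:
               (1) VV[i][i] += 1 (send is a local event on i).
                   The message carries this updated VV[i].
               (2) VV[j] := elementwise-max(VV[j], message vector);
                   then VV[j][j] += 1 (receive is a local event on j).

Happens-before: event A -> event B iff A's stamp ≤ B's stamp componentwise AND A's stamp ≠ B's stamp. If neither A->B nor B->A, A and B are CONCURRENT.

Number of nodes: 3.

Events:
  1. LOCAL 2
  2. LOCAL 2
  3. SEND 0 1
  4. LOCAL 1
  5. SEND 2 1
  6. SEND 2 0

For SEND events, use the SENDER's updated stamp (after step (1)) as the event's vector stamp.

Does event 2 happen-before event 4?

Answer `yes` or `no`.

Initial: VV[0]=[0, 0, 0]
Initial: VV[1]=[0, 0, 0]
Initial: VV[2]=[0, 0, 0]
Event 1: LOCAL 2: VV[2][2]++ -> VV[2]=[0, 0, 1]
Event 2: LOCAL 2: VV[2][2]++ -> VV[2]=[0, 0, 2]
Event 3: SEND 0->1: VV[0][0]++ -> VV[0]=[1, 0, 0], msg_vec=[1, 0, 0]; VV[1]=max(VV[1],msg_vec) then VV[1][1]++ -> VV[1]=[1, 1, 0]
Event 4: LOCAL 1: VV[1][1]++ -> VV[1]=[1, 2, 0]
Event 5: SEND 2->1: VV[2][2]++ -> VV[2]=[0, 0, 3], msg_vec=[0, 0, 3]; VV[1]=max(VV[1],msg_vec) then VV[1][1]++ -> VV[1]=[1, 3, 3]
Event 6: SEND 2->0: VV[2][2]++ -> VV[2]=[0, 0, 4], msg_vec=[0, 0, 4]; VV[0]=max(VV[0],msg_vec) then VV[0][0]++ -> VV[0]=[2, 0, 4]
Event 2 stamp: [0, 0, 2]
Event 4 stamp: [1, 2, 0]
[0, 0, 2] <= [1, 2, 0]? False. Equal? False. Happens-before: False

Answer: no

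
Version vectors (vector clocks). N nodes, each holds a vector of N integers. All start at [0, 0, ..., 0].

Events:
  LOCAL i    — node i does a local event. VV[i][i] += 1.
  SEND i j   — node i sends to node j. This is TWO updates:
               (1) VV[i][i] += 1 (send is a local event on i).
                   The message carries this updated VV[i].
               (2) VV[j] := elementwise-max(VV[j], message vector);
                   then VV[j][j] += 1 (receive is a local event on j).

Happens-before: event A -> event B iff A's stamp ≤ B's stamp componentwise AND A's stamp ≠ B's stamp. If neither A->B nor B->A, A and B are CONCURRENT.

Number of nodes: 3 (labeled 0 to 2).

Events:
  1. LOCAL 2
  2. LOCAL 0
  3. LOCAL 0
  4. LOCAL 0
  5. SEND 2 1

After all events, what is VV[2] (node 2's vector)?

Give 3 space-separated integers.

Answer: 0 0 2

Derivation:
Initial: VV[0]=[0, 0, 0]
Initial: VV[1]=[0, 0, 0]
Initial: VV[2]=[0, 0, 0]
Event 1: LOCAL 2: VV[2][2]++ -> VV[2]=[0, 0, 1]
Event 2: LOCAL 0: VV[0][0]++ -> VV[0]=[1, 0, 0]
Event 3: LOCAL 0: VV[0][0]++ -> VV[0]=[2, 0, 0]
Event 4: LOCAL 0: VV[0][0]++ -> VV[0]=[3, 0, 0]
Event 5: SEND 2->1: VV[2][2]++ -> VV[2]=[0, 0, 2], msg_vec=[0, 0, 2]; VV[1]=max(VV[1],msg_vec) then VV[1][1]++ -> VV[1]=[0, 1, 2]
Final vectors: VV[0]=[3, 0, 0]; VV[1]=[0, 1, 2]; VV[2]=[0, 0, 2]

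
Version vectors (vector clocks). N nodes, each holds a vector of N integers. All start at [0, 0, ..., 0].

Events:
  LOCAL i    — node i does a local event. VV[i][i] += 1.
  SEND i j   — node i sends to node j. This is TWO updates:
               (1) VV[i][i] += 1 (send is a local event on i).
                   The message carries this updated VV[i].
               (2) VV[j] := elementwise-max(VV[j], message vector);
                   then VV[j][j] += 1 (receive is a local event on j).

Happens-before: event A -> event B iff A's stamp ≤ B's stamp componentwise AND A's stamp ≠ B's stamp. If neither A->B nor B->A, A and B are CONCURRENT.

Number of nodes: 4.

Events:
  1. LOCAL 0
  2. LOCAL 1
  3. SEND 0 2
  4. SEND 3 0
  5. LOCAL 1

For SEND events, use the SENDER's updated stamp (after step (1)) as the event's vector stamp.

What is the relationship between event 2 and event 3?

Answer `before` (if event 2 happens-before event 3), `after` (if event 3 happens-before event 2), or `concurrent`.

Initial: VV[0]=[0, 0, 0, 0]
Initial: VV[1]=[0, 0, 0, 0]
Initial: VV[2]=[0, 0, 0, 0]
Initial: VV[3]=[0, 0, 0, 0]
Event 1: LOCAL 0: VV[0][0]++ -> VV[0]=[1, 0, 0, 0]
Event 2: LOCAL 1: VV[1][1]++ -> VV[1]=[0, 1, 0, 0]
Event 3: SEND 0->2: VV[0][0]++ -> VV[0]=[2, 0, 0, 0], msg_vec=[2, 0, 0, 0]; VV[2]=max(VV[2],msg_vec) then VV[2][2]++ -> VV[2]=[2, 0, 1, 0]
Event 4: SEND 3->0: VV[3][3]++ -> VV[3]=[0, 0, 0, 1], msg_vec=[0, 0, 0, 1]; VV[0]=max(VV[0],msg_vec) then VV[0][0]++ -> VV[0]=[3, 0, 0, 1]
Event 5: LOCAL 1: VV[1][1]++ -> VV[1]=[0, 2, 0, 0]
Event 2 stamp: [0, 1, 0, 0]
Event 3 stamp: [2, 0, 0, 0]
[0, 1, 0, 0] <= [2, 0, 0, 0]? False
[2, 0, 0, 0] <= [0, 1, 0, 0]? False
Relation: concurrent

Answer: concurrent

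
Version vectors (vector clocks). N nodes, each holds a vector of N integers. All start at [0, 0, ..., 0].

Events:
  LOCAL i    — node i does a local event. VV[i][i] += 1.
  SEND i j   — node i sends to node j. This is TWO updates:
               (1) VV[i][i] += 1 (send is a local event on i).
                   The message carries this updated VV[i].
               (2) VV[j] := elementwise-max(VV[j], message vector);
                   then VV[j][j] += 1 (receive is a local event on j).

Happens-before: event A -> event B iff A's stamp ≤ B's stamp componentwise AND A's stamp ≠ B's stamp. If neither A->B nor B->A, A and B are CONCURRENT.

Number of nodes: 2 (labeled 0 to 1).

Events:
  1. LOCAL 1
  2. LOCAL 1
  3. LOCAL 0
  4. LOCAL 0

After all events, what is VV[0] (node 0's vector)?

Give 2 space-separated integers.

Initial: VV[0]=[0, 0]
Initial: VV[1]=[0, 0]
Event 1: LOCAL 1: VV[1][1]++ -> VV[1]=[0, 1]
Event 2: LOCAL 1: VV[1][1]++ -> VV[1]=[0, 2]
Event 3: LOCAL 0: VV[0][0]++ -> VV[0]=[1, 0]
Event 4: LOCAL 0: VV[0][0]++ -> VV[0]=[2, 0]
Final vectors: VV[0]=[2, 0]; VV[1]=[0, 2]

Answer: 2 0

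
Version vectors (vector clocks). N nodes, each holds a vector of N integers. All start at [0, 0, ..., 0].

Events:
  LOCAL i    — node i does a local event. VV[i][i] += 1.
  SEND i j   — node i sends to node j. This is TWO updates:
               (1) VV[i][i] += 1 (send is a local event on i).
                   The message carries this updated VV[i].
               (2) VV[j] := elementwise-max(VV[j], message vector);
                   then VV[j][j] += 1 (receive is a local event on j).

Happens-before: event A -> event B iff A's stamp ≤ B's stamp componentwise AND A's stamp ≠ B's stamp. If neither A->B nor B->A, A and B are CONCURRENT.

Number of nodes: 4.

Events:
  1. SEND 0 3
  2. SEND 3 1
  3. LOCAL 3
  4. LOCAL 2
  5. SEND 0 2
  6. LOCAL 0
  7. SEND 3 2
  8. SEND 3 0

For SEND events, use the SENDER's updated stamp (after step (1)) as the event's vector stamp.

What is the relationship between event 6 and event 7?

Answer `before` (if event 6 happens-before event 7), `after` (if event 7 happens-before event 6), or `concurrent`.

Initial: VV[0]=[0, 0, 0, 0]
Initial: VV[1]=[0, 0, 0, 0]
Initial: VV[2]=[0, 0, 0, 0]
Initial: VV[3]=[0, 0, 0, 0]
Event 1: SEND 0->3: VV[0][0]++ -> VV[0]=[1, 0, 0, 0], msg_vec=[1, 0, 0, 0]; VV[3]=max(VV[3],msg_vec) then VV[3][3]++ -> VV[3]=[1, 0, 0, 1]
Event 2: SEND 3->1: VV[3][3]++ -> VV[3]=[1, 0, 0, 2], msg_vec=[1, 0, 0, 2]; VV[1]=max(VV[1],msg_vec) then VV[1][1]++ -> VV[1]=[1, 1, 0, 2]
Event 3: LOCAL 3: VV[3][3]++ -> VV[3]=[1, 0, 0, 3]
Event 4: LOCAL 2: VV[2][2]++ -> VV[2]=[0, 0, 1, 0]
Event 5: SEND 0->2: VV[0][0]++ -> VV[0]=[2, 0, 0, 0], msg_vec=[2, 0, 0, 0]; VV[2]=max(VV[2],msg_vec) then VV[2][2]++ -> VV[2]=[2, 0, 2, 0]
Event 6: LOCAL 0: VV[0][0]++ -> VV[0]=[3, 0, 0, 0]
Event 7: SEND 3->2: VV[3][3]++ -> VV[3]=[1, 0, 0, 4], msg_vec=[1, 0, 0, 4]; VV[2]=max(VV[2],msg_vec) then VV[2][2]++ -> VV[2]=[2, 0, 3, 4]
Event 8: SEND 3->0: VV[3][3]++ -> VV[3]=[1, 0, 0, 5], msg_vec=[1, 0, 0, 5]; VV[0]=max(VV[0],msg_vec) then VV[0][0]++ -> VV[0]=[4, 0, 0, 5]
Event 6 stamp: [3, 0, 0, 0]
Event 7 stamp: [1, 0, 0, 4]
[3, 0, 0, 0] <= [1, 0, 0, 4]? False
[1, 0, 0, 4] <= [3, 0, 0, 0]? False
Relation: concurrent

Answer: concurrent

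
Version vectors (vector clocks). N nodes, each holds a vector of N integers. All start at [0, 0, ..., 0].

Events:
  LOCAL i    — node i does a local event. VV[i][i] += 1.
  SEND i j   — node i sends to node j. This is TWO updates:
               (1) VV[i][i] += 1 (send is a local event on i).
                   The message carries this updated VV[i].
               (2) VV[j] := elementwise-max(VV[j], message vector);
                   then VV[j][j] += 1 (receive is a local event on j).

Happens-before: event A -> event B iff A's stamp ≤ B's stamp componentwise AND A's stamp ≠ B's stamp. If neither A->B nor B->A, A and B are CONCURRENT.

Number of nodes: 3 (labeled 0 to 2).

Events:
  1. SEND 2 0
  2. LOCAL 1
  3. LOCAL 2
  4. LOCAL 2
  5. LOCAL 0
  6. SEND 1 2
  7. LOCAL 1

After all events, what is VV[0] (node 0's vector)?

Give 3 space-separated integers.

Initial: VV[0]=[0, 0, 0]
Initial: VV[1]=[0, 0, 0]
Initial: VV[2]=[0, 0, 0]
Event 1: SEND 2->0: VV[2][2]++ -> VV[2]=[0, 0, 1], msg_vec=[0, 0, 1]; VV[0]=max(VV[0],msg_vec) then VV[0][0]++ -> VV[0]=[1, 0, 1]
Event 2: LOCAL 1: VV[1][1]++ -> VV[1]=[0, 1, 0]
Event 3: LOCAL 2: VV[2][2]++ -> VV[2]=[0, 0, 2]
Event 4: LOCAL 2: VV[2][2]++ -> VV[2]=[0, 0, 3]
Event 5: LOCAL 0: VV[0][0]++ -> VV[0]=[2, 0, 1]
Event 6: SEND 1->2: VV[1][1]++ -> VV[1]=[0, 2, 0], msg_vec=[0, 2, 0]; VV[2]=max(VV[2],msg_vec) then VV[2][2]++ -> VV[2]=[0, 2, 4]
Event 7: LOCAL 1: VV[1][1]++ -> VV[1]=[0, 3, 0]
Final vectors: VV[0]=[2, 0, 1]; VV[1]=[0, 3, 0]; VV[2]=[0, 2, 4]

Answer: 2 0 1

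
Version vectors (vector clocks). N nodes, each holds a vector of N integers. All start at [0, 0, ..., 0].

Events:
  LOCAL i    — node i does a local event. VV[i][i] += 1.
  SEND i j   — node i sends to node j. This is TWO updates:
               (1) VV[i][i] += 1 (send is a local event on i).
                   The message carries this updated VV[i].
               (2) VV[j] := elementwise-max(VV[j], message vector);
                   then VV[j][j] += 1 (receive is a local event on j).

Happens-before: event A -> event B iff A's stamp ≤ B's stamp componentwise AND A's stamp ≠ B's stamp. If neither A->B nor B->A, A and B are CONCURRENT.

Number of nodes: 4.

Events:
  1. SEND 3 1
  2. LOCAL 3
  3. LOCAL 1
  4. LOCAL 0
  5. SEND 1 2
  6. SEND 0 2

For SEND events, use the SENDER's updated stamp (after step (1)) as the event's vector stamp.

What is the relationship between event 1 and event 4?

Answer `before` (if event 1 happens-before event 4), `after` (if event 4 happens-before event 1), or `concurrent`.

Initial: VV[0]=[0, 0, 0, 0]
Initial: VV[1]=[0, 0, 0, 0]
Initial: VV[2]=[0, 0, 0, 0]
Initial: VV[3]=[0, 0, 0, 0]
Event 1: SEND 3->1: VV[3][3]++ -> VV[3]=[0, 0, 0, 1], msg_vec=[0, 0, 0, 1]; VV[1]=max(VV[1],msg_vec) then VV[1][1]++ -> VV[1]=[0, 1, 0, 1]
Event 2: LOCAL 3: VV[3][3]++ -> VV[3]=[0, 0, 0, 2]
Event 3: LOCAL 1: VV[1][1]++ -> VV[1]=[0, 2, 0, 1]
Event 4: LOCAL 0: VV[0][0]++ -> VV[0]=[1, 0, 0, 0]
Event 5: SEND 1->2: VV[1][1]++ -> VV[1]=[0, 3, 0, 1], msg_vec=[0, 3, 0, 1]; VV[2]=max(VV[2],msg_vec) then VV[2][2]++ -> VV[2]=[0, 3, 1, 1]
Event 6: SEND 0->2: VV[0][0]++ -> VV[0]=[2, 0, 0, 0], msg_vec=[2, 0, 0, 0]; VV[2]=max(VV[2],msg_vec) then VV[2][2]++ -> VV[2]=[2, 3, 2, 1]
Event 1 stamp: [0, 0, 0, 1]
Event 4 stamp: [1, 0, 0, 0]
[0, 0, 0, 1] <= [1, 0, 0, 0]? False
[1, 0, 0, 0] <= [0, 0, 0, 1]? False
Relation: concurrent

Answer: concurrent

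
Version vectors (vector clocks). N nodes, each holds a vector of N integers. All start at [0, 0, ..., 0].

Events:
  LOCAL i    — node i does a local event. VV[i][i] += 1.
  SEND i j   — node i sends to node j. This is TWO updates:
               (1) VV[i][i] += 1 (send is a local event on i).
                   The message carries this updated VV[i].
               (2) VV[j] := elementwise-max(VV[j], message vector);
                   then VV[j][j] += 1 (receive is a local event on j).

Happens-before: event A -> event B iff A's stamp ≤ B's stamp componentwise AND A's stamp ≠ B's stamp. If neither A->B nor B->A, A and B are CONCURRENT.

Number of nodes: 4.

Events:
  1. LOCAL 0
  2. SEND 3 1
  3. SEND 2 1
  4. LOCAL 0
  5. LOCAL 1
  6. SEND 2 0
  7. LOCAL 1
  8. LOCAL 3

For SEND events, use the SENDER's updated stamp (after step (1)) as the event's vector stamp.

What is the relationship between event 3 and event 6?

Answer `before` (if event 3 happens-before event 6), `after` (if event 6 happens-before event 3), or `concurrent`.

Initial: VV[0]=[0, 0, 0, 0]
Initial: VV[1]=[0, 0, 0, 0]
Initial: VV[2]=[0, 0, 0, 0]
Initial: VV[3]=[0, 0, 0, 0]
Event 1: LOCAL 0: VV[0][0]++ -> VV[0]=[1, 0, 0, 0]
Event 2: SEND 3->1: VV[3][3]++ -> VV[3]=[0, 0, 0, 1], msg_vec=[0, 0, 0, 1]; VV[1]=max(VV[1],msg_vec) then VV[1][1]++ -> VV[1]=[0, 1, 0, 1]
Event 3: SEND 2->1: VV[2][2]++ -> VV[2]=[0, 0, 1, 0], msg_vec=[0, 0, 1, 0]; VV[1]=max(VV[1],msg_vec) then VV[1][1]++ -> VV[1]=[0, 2, 1, 1]
Event 4: LOCAL 0: VV[0][0]++ -> VV[0]=[2, 0, 0, 0]
Event 5: LOCAL 1: VV[1][1]++ -> VV[1]=[0, 3, 1, 1]
Event 6: SEND 2->0: VV[2][2]++ -> VV[2]=[0, 0, 2, 0], msg_vec=[0, 0, 2, 0]; VV[0]=max(VV[0],msg_vec) then VV[0][0]++ -> VV[0]=[3, 0, 2, 0]
Event 7: LOCAL 1: VV[1][1]++ -> VV[1]=[0, 4, 1, 1]
Event 8: LOCAL 3: VV[3][3]++ -> VV[3]=[0, 0, 0, 2]
Event 3 stamp: [0, 0, 1, 0]
Event 6 stamp: [0, 0, 2, 0]
[0, 0, 1, 0] <= [0, 0, 2, 0]? True
[0, 0, 2, 0] <= [0, 0, 1, 0]? False
Relation: before

Answer: before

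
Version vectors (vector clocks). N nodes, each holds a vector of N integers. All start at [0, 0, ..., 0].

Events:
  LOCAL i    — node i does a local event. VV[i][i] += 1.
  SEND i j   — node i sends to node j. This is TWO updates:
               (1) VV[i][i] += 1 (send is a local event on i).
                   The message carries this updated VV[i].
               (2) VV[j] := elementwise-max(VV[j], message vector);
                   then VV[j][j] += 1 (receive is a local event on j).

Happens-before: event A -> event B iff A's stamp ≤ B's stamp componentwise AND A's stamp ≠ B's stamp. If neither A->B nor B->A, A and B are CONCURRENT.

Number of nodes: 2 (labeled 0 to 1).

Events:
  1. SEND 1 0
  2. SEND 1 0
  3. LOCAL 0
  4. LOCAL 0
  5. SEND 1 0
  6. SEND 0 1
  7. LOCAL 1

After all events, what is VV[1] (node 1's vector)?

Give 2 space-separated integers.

Initial: VV[0]=[0, 0]
Initial: VV[1]=[0, 0]
Event 1: SEND 1->0: VV[1][1]++ -> VV[1]=[0, 1], msg_vec=[0, 1]; VV[0]=max(VV[0],msg_vec) then VV[0][0]++ -> VV[0]=[1, 1]
Event 2: SEND 1->0: VV[1][1]++ -> VV[1]=[0, 2], msg_vec=[0, 2]; VV[0]=max(VV[0],msg_vec) then VV[0][0]++ -> VV[0]=[2, 2]
Event 3: LOCAL 0: VV[0][0]++ -> VV[0]=[3, 2]
Event 4: LOCAL 0: VV[0][0]++ -> VV[0]=[4, 2]
Event 5: SEND 1->0: VV[1][1]++ -> VV[1]=[0, 3], msg_vec=[0, 3]; VV[0]=max(VV[0],msg_vec) then VV[0][0]++ -> VV[0]=[5, 3]
Event 6: SEND 0->1: VV[0][0]++ -> VV[0]=[6, 3], msg_vec=[6, 3]; VV[1]=max(VV[1],msg_vec) then VV[1][1]++ -> VV[1]=[6, 4]
Event 7: LOCAL 1: VV[1][1]++ -> VV[1]=[6, 5]
Final vectors: VV[0]=[6, 3]; VV[1]=[6, 5]

Answer: 6 5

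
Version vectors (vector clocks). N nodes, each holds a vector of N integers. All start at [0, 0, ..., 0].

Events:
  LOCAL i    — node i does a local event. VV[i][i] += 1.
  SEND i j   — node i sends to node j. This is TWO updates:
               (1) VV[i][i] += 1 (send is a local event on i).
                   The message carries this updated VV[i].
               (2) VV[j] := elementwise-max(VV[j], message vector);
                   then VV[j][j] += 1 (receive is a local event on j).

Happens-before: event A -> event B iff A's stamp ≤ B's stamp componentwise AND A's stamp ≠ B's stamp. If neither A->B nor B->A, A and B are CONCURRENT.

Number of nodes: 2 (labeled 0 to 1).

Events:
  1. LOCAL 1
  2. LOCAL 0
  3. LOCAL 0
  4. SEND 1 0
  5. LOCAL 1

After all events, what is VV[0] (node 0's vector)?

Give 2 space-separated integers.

Answer: 3 2

Derivation:
Initial: VV[0]=[0, 0]
Initial: VV[1]=[0, 0]
Event 1: LOCAL 1: VV[1][1]++ -> VV[1]=[0, 1]
Event 2: LOCAL 0: VV[0][0]++ -> VV[0]=[1, 0]
Event 3: LOCAL 0: VV[0][0]++ -> VV[0]=[2, 0]
Event 4: SEND 1->0: VV[1][1]++ -> VV[1]=[0, 2], msg_vec=[0, 2]; VV[0]=max(VV[0],msg_vec) then VV[0][0]++ -> VV[0]=[3, 2]
Event 5: LOCAL 1: VV[1][1]++ -> VV[1]=[0, 3]
Final vectors: VV[0]=[3, 2]; VV[1]=[0, 3]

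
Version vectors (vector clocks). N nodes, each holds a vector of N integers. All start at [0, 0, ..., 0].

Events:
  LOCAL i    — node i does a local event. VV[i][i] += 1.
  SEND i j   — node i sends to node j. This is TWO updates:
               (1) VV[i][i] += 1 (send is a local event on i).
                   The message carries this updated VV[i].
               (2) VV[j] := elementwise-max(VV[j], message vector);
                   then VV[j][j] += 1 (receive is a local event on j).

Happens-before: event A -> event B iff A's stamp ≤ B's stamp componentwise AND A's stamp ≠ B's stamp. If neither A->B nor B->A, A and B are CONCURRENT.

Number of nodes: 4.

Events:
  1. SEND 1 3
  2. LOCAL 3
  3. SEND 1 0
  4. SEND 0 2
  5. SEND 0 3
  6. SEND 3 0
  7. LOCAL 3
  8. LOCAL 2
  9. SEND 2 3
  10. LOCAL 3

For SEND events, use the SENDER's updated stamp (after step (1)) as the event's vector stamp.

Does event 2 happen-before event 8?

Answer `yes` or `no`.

Initial: VV[0]=[0, 0, 0, 0]
Initial: VV[1]=[0, 0, 0, 0]
Initial: VV[2]=[0, 0, 0, 0]
Initial: VV[3]=[0, 0, 0, 0]
Event 1: SEND 1->3: VV[1][1]++ -> VV[1]=[0, 1, 0, 0], msg_vec=[0, 1, 0, 0]; VV[3]=max(VV[3],msg_vec) then VV[3][3]++ -> VV[3]=[0, 1, 0, 1]
Event 2: LOCAL 3: VV[3][3]++ -> VV[3]=[0, 1, 0, 2]
Event 3: SEND 1->0: VV[1][1]++ -> VV[1]=[0, 2, 0, 0], msg_vec=[0, 2, 0, 0]; VV[0]=max(VV[0],msg_vec) then VV[0][0]++ -> VV[0]=[1, 2, 0, 0]
Event 4: SEND 0->2: VV[0][0]++ -> VV[0]=[2, 2, 0, 0], msg_vec=[2, 2, 0, 0]; VV[2]=max(VV[2],msg_vec) then VV[2][2]++ -> VV[2]=[2, 2, 1, 0]
Event 5: SEND 0->3: VV[0][0]++ -> VV[0]=[3, 2, 0, 0], msg_vec=[3, 2, 0, 0]; VV[3]=max(VV[3],msg_vec) then VV[3][3]++ -> VV[3]=[3, 2, 0, 3]
Event 6: SEND 3->0: VV[3][3]++ -> VV[3]=[3, 2, 0, 4], msg_vec=[3, 2, 0, 4]; VV[0]=max(VV[0],msg_vec) then VV[0][0]++ -> VV[0]=[4, 2, 0, 4]
Event 7: LOCAL 3: VV[3][3]++ -> VV[3]=[3, 2, 0, 5]
Event 8: LOCAL 2: VV[2][2]++ -> VV[2]=[2, 2, 2, 0]
Event 9: SEND 2->3: VV[2][2]++ -> VV[2]=[2, 2, 3, 0], msg_vec=[2, 2, 3, 0]; VV[3]=max(VV[3],msg_vec) then VV[3][3]++ -> VV[3]=[3, 2, 3, 6]
Event 10: LOCAL 3: VV[3][3]++ -> VV[3]=[3, 2, 3, 7]
Event 2 stamp: [0, 1, 0, 2]
Event 8 stamp: [2, 2, 2, 0]
[0, 1, 0, 2] <= [2, 2, 2, 0]? False. Equal? False. Happens-before: False

Answer: no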